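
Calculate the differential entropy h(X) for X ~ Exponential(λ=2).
0.3069 nats

We have X ~ Exponential(λ=2).

The differential entropy measures the uncertainty or information content of the distribution.

For an Exponential distribution with λ=2:
h(X) = 0.3069 nats

(In bits, this would be 0.4427 bits.)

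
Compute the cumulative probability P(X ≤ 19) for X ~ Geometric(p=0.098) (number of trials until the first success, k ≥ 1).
0.859096

We have X ~ Geometric(p=0.098) (number of trials until the first success, k ≥ 1).

The CDF gives us P(X ≤ k).

Using the CDF:
P(X ≤ 19) = 0.859096

This means there's approximately a 85.9% chance that X is at most 19.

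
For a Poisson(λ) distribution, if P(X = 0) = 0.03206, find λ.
λ = 3.4401

For a Poisson(λ) distribution, the PMF at 0 is:
P(X = 0) = λ^0 e^(-λ) / 0! = e^(-λ)

Given P(X = 0) = 0.03206:
e^(-λ) = 0.03206
-λ = ln(0.03206)
λ = -ln(0.03206) = 3.4401

Verification: e^(-3.4401) = 0.03206 ✓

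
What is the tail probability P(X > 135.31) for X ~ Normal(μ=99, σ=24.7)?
0.070775

We have X ~ Normal(μ=99, σ=24.7).

P(X > 135.31) = 1 - P(X ≤ 135.31)
                = 1 - F(135.31)
                = 1 - 0.929225
                = 0.070775

So there's approximately a 7.1% chance that X exceeds 135.31.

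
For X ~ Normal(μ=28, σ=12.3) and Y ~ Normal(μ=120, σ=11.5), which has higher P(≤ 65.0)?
X has higher probability (P(X ≤ 65.0) = 0.9987 > P(Y ≤ 65.0) = 0.0000)

Compute P(≤ 65.0) for each distribution:

X ~ Normal(μ=28, σ=12.3):
P(X ≤ 65.0) = 0.9987

Y ~ Normal(μ=120, σ=11.5):
P(Y ≤ 65.0) = 0.0000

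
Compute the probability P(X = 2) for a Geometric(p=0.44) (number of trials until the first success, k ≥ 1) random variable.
0.246400

We have X ~ Geometric(p=0.44) (number of trials until the first success, k ≥ 1).

For a Geometric distribution, the PMF gives us the probability of each outcome.

Using the PMF formula:
P(X = 2) = 0.246400

Rounded to 4 decimal places: 0.2464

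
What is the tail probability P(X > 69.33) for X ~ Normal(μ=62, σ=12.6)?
0.280369

We have X ~ Normal(μ=62, σ=12.6).

P(X > 69.33) = 1 - P(X ≤ 69.33)
                = 1 - F(69.33)
                = 1 - 0.719631
                = 0.280369

So there's approximately a 28.0% chance that X exceeds 69.33.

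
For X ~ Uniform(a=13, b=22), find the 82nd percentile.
20.3800

We have X ~ Uniform(a=13, b=22).

We want to find x such that P(X ≤ x) = 0.82.

This is the 82nd percentile, which means 82% of values fall below this point.

Using the inverse CDF (quantile function):
x = F⁻¹(0.82) = 20.3800

Verification: P(X ≤ 20.3800) = 0.82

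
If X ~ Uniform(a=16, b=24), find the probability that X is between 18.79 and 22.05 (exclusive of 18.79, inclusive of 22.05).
0.407500

We have X ~ Uniform(a=16, b=24).

To find P(18.79 < X ≤ 22.05), we use:
P(18.79 < X ≤ 22.05) = P(X ≤ 22.05) - P(X ≤ 18.79)
                 = F(22.05) - F(18.79)
                 = 0.756250 - 0.348750
                 = 0.407500

So there's approximately a 40.8% chance that X falls in this range.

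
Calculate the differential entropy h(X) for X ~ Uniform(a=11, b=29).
2.8904 nats

We have X ~ Uniform(a=11, b=29).

The differential entropy measures the uncertainty or information content of the distribution.

For a Uniform distribution with a=11, b=29:
h(X) = 2.8904 nats

(In bits, this would be 4.1699 bits.)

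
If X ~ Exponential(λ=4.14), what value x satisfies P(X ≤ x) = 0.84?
0.4427

We have X ~ Exponential(λ=4.14).

We want to find x such that P(X ≤ x) = 0.84.

This is the 84th percentile, which means 84% of values fall below this point.

Using the inverse CDF (quantile function):
x = F⁻¹(0.84) = 0.4427

Verification: P(X ≤ 0.4427) = 0.84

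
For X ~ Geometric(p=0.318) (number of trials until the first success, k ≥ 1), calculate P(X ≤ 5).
0.852456

We have X ~ Geometric(p=0.318) (number of trials until the first success, k ≥ 1).

The CDF gives us P(X ≤ k).

Using the CDF:
P(X ≤ 5) = 0.852456

This means there's approximately a 85.2% chance that X is at most 5.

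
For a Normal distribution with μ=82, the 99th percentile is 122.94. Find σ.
σ = 17.5984

For X ~ Normal(μ, σ), the p-th percentile satisfies x = μ + z_p × σ,
where z_p = Φ⁻¹(p) is the standard normal quantile.

Step 1: z_{0.99} = Φ⁻¹(0.99) = 2.3263

Step 2: Solve for σ:
122.94 = 82 + 2.3263 × σ
σ = (122.94 - 82) / 2.3263
σ = 40.94 / 2.3263
σ = 17.5984

Verification: μ + z × σ = 82 + 2.3263 × 17.5984 = 122.94 ✓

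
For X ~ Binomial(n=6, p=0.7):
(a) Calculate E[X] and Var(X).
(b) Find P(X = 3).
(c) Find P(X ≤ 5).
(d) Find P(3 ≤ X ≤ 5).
(a) E[X] = 4.2000, Var(X) = 1.2600
(b) P(X = 3) = 0.185220
(c) P(X ≤ 5) = 0.882351
(d) P(3 ≤ X ≤ 5) = 0.811881

We have X ~ Binomial(n=6, p=0.7).

(a) Moments:
E[X] = 4.2000
Var(X) = 1.2600
σ = √Var(X) = 1.1225

(b) Point probability using PMF:
P(X = 3) = 0.185220

(c) Cumulative probability using CDF:
P(X ≤ 5) = F(5) = 0.882351

(d) Range probability:
P(3 ≤ X ≤ 5) = P(X ≤ 5) - P(X ≤ 2)
                   = F(5) - F(2)
                   = 0.882351 - 0.070470
                   = 0.811881

This means approximately 81.2% of outcomes fall in the interval [3, 5].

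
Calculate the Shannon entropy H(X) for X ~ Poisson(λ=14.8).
2.7604 nats

We have X ~ Poisson(λ=14.8).

The Shannon entropy measures the uncertainty or information content of the distribution.

For a Poisson distribution with λ=14.8:
H(X) = 2.7604 nats

(In bits, this would be 3.9824 bits.)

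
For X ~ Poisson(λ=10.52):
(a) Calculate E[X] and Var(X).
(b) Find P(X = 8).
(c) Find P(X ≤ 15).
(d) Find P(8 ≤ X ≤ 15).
(a) E[X] = 10.5200, Var(X) = 10.5200
(b) P(X = 8) = 0.100422
(c) P(X ≤ 15) = 0.930786
(d) P(8 ≤ X ≤ 15) = 0.753808

We have X ~ Poisson(λ=10.52).

(a) Moments:
E[X] = 10.5200
Var(X) = 10.5200
σ = √Var(X) = 3.2435

(b) Point probability using PMF:
P(X = 8) = 0.100422

(c) Cumulative probability using CDF:
P(X ≤ 15) = F(15) = 0.930786

(d) Range probability:
P(8 ≤ X ≤ 15) = P(X ≤ 15) - P(X ≤ 7)
                   = F(15) - F(7)
                   = 0.930786 - 0.176978
                   = 0.753808

This means approximately 75.4% of outcomes fall in the interval [8, 15].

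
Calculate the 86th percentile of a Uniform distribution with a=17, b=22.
21.3000

We have X ~ Uniform(a=17, b=22).

We want to find x such that P(X ≤ x) = 0.86.

This is the 86th percentile, which means 86% of values fall below this point.

Using the inverse CDF (quantile function):
x = F⁻¹(0.86) = 21.3000

Verification: P(X ≤ 21.3000) = 0.86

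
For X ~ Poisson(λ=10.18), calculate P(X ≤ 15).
0.944726

We have X ~ Poisson(λ=10.18).

The CDF gives us P(X ≤ k).

Using the CDF:
P(X ≤ 15) = 0.944726

This means there's approximately a 94.5% chance that X is at most 15.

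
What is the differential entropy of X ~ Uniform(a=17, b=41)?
3.1781 nats

We have X ~ Uniform(a=17, b=41).

The differential entropy measures the uncertainty or information content of the distribution.

For a Uniform distribution with a=17, b=41:
h(X) = 3.1781 nats

(In bits, this would be 4.5850 bits.)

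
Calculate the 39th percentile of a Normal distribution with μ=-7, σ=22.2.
-13.2009

We have X ~ Normal(μ=-7, σ=22.2).

We want to find x such that P(X ≤ x) = 0.39.

This is the 39th percentile, which means 39% of values fall below this point.

Using the inverse CDF (quantile function):
x = F⁻¹(0.39) = -13.2009

Verification: P(X ≤ -13.2009) = 0.39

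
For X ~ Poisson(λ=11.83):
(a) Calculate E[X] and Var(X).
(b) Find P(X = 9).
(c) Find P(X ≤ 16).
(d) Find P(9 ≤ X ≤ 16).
(a) E[X] = 11.8300, Var(X) = 11.8300
(b) P(X = 9) = 0.091074
(c) P(X ≤ 16) = 0.907677
(d) P(9 ≤ X ≤ 16) = 0.741192

We have X ~ Poisson(λ=11.83).

(a) Moments:
E[X] = 11.8300
Var(X) = 11.8300
σ = √Var(X) = 3.4395

(b) Point probability using PMF:
P(X = 9) = 0.091074

(c) Cumulative probability using CDF:
P(X ≤ 16) = F(16) = 0.907677

(d) Range probability:
P(9 ≤ X ≤ 16) = P(X ≤ 16) - P(X ≤ 8)
                   = F(16) - F(8)
                   = 0.907677 - 0.166485
                   = 0.741192

This means approximately 74.1% of outcomes fall in the interval [9, 16].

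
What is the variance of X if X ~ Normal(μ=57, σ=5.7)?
32.4900

We have X ~ Normal(μ=57, σ=5.7).

For a Normal distribution with μ=57, σ=5.7:
Var(X) = 32.4900

The variance measures the spread of the distribution around the mean.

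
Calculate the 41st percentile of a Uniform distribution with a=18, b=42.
27.8400

We have X ~ Uniform(a=18, b=42).

We want to find x such that P(X ≤ x) = 0.41.

This is the 41st percentile, which means 41% of values fall below this point.

Using the inverse CDF (quantile function):
x = F⁻¹(0.41) = 27.8400

Verification: P(X ≤ 27.8400) = 0.41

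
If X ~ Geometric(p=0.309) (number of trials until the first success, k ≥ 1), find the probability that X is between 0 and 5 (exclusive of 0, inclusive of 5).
0.842460

We have X ~ Geometric(p=0.309) (number of trials until the first success, k ≥ 1).

To find P(0 < X ≤ 5), we use:
P(0 < X ≤ 5) = P(X ≤ 5) - P(X ≤ 0)
                 = F(5) - F(0)
                 = 0.842460 - 0.000000
                 = 0.842460

So there's approximately a 84.2% chance that X falls in this range.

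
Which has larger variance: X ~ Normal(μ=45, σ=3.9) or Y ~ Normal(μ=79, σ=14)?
Y has larger variance (196.0000 > 15.2100)

Compute the variance for each distribution:

X ~ Normal(μ=45, σ=3.9):
Var(X) = 15.2100

Y ~ Normal(μ=79, σ=14):
Var(Y) = 196.0000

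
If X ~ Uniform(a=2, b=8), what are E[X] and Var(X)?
E[X] = 5.0000, Var(X) = 3.0000

We have X ~ Uniform(a=2, b=8).

For a Uniform distribution with a=2, b=8:

Expected value:
E[X] = 5.0000

Variance:
Var(X) = 3.0000

Standard deviation:
σ = √Var(X) = 1.7321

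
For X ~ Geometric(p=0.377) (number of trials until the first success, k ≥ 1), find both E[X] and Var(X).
E[X] = 2.6525, Var(X) = 4.3833

We have X ~ Geometric(p=0.377) (number of trials until the first success, k ≥ 1).

For a Geometric distribution with p=0.377 (number of trials until the first success, k ≥ 1):

Expected value:
E[X] = 2.6525

Variance:
Var(X) = 4.3833

Standard deviation:
σ = √Var(X) = 2.0936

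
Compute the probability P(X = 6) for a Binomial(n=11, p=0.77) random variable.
0.061976

We have X ~ Binomial(n=11, p=0.77).

For a Binomial distribution, the PMF gives us the probability of each outcome.

Using the PMF formula:
P(X = 6) = 0.061976

Rounded to 4 decimal places: 0.0620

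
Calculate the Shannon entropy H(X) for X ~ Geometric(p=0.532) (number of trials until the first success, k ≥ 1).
1.2991 nats

We have X ~ Geometric(p=0.532) (number of trials until the first success, k ≥ 1).

The Shannon entropy measures the uncertainty or information content of the distribution.

For a Geometric distribution with p=0.532 (number of trials until the first success, k ≥ 1):
H(X) = 1.2991 nats

(In bits, this would be 1.8741 bits.)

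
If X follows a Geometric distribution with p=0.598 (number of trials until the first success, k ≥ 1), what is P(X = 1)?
0.598000

We have X ~ Geometric(p=0.598) (number of trials until the first success, k ≥ 1).

For a Geometric distribution, the PMF gives us the probability of each outcome.

Using the PMF formula:
P(X = 1) = 0.598000

Rounded to 4 decimal places: 0.5980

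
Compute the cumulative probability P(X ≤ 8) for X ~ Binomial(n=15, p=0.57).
0.484672

We have X ~ Binomial(n=15, p=0.57).

The CDF gives us P(X ≤ k).

Using the CDF:
P(X ≤ 8) = 0.484672

This means there's approximately a 48.5% chance that X is at most 8.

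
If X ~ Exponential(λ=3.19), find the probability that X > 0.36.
0.317144

We have X ~ Exponential(λ=3.19).

P(X > 0.36) = 1 - P(X ≤ 0.36)
                = 1 - F(0.36)
                = 1 - 0.682856
                = 0.317144

So there's approximately a 31.7% chance that X exceeds 0.36.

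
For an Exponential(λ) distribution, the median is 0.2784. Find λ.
λ = 2.4898

For X ~ Exponential(λ), the CDF is F(x) = 1 - e^(-λx).
The median m satisfies F(m) = 0.5:
1 - e^(-λm) = 0.5
e^(-λm) = 0.5
λm = ln(2)
m = ln(2) / λ

Given m = 0.2784:
λ = ln(2) / 0.2784 = 0.693147 / 0.2784 = 2.4898

Verification: ln(2) / 2.4898 = 0.2784 ✓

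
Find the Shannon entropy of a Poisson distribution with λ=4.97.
2.2012 nats

We have X ~ Poisson(λ=4.97).

The Shannon entropy measures the uncertainty or information content of the distribution.

For a Poisson distribution with λ=4.97:
H(X) = 2.2012 nats

(In bits, this would be 3.1757 bits.)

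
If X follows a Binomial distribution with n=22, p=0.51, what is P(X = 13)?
0.127909

We have X ~ Binomial(n=22, p=0.51).

For a Binomial distribution, the PMF gives us the probability of each outcome.

Using the PMF formula:
P(X = 13) = 0.127909

Rounded to 4 decimal places: 0.1279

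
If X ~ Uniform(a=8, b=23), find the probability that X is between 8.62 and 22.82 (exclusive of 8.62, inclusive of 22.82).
0.946667

We have X ~ Uniform(a=8, b=23).

To find P(8.62 < X ≤ 22.82), we use:
P(8.62 < X ≤ 22.82) = P(X ≤ 22.82) - P(X ≤ 8.62)
                 = F(22.82) - F(8.62)
                 = 0.988000 - 0.041333
                 = 0.946667

So there's approximately a 94.7% chance that X falls in this range.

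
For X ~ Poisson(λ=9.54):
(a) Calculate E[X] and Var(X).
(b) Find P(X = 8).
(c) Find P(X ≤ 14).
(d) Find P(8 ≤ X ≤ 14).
(a) E[X] = 9.5400, Var(X) = 9.5400
(b) P(X = 8) = 0.122376
(c) P(X ≤ 14) = 0.938317
(d) P(8 ≤ X ≤ 14) = 0.673781

We have X ~ Poisson(λ=9.54).

(a) Moments:
E[X] = 9.5400
Var(X) = 9.5400
σ = √Var(X) = 3.0887

(b) Point probability using PMF:
P(X = 8) = 0.122376

(c) Cumulative probability using CDF:
P(X ≤ 14) = F(14) = 0.938317

(d) Range probability:
P(8 ≤ X ≤ 14) = P(X ≤ 14) - P(X ≤ 7)
                   = F(14) - F(7)
                   = 0.938317 - 0.264536
                   = 0.673781

This means approximately 67.4% of outcomes fall in the interval [8, 14].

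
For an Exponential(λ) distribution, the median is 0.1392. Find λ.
λ = 4.9795

For X ~ Exponential(λ), the CDF is F(x) = 1 - e^(-λx).
The median m satisfies F(m) = 0.5:
1 - e^(-λm) = 0.5
e^(-λm) = 0.5
λm = ln(2)
m = ln(2) / λ

Given m = 0.1392:
λ = ln(2) / 0.1392 = 0.693147 / 0.1392 = 4.9795

Verification: ln(2) / 4.9795 = 0.1392 ✓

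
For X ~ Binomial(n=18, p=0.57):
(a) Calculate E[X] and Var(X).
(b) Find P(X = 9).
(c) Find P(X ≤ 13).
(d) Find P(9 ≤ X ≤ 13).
(a) E[X] = 10.2600, Var(X) = 4.4118
(b) P(X = 9) = 0.155205
(c) P(X ≤ 13) = 0.941787
(d) P(9 ≤ X ≤ 13) = 0.741357

We have X ~ Binomial(n=18, p=0.57).

(a) Moments:
E[X] = 10.2600
Var(X) = 4.4118
σ = √Var(X) = 2.1004

(b) Point probability using PMF:
P(X = 9) = 0.155205

(c) Cumulative probability using CDF:
P(X ≤ 13) = F(13) = 0.941787

(d) Range probability:
P(9 ≤ X ≤ 13) = P(X ≤ 13) - P(X ≤ 8)
                   = F(13) - F(8)
                   = 0.941787 - 0.200430
                   = 0.741357

This means approximately 74.1% of outcomes fall in the interval [9, 13].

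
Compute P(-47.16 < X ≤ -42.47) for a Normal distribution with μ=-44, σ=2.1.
0.700675

We have X ~ Normal(μ=-44, σ=2.1).

To find P(-47.16 < X ≤ -42.47), we use:
P(-47.16 < X ≤ -42.47) = P(X ≤ -42.47) - P(X ≤ -47.16)
                 = F(-42.47) - F(-47.16)
                 = 0.766868 - 0.066193
                 = 0.700675

So there's approximately a 70.1% chance that X falls in this range.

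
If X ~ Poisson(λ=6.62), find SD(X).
2.5729

We have X ~ Poisson(λ=6.62).

For a Poisson distribution with λ=6.62:
σ = √Var(X) = 2.5729

The standard deviation is the square root of the variance.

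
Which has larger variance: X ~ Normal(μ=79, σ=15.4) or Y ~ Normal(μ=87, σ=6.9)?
X has larger variance (237.1600 > 47.6100)

Compute the variance for each distribution:

X ~ Normal(μ=79, σ=15.4):
Var(X) = 237.1600

Y ~ Normal(μ=87, σ=6.9):
Var(Y) = 47.6100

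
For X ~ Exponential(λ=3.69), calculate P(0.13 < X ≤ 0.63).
0.521156

We have X ~ Exponential(λ=3.69).

To find P(0.13 < X ≤ 0.63), we use:
P(0.13 < X ≤ 0.63) = P(X ≤ 0.63) - P(X ≤ 0.13)
                 = F(0.63) - F(0.13)
                 = 0.902187 - 0.381031
                 = 0.521156

So there's approximately a 52.1% chance that X falls in this range.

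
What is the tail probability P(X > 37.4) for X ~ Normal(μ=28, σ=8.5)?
0.134389

We have X ~ Normal(μ=28, σ=8.5).

P(X > 37.4) = 1 - P(X ≤ 37.4)
                = 1 - F(37.4)
                = 1 - 0.865611
                = 0.134389

So there's approximately a 13.4% chance that X exceeds 37.4.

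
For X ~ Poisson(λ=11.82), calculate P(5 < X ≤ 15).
0.834391

We have X ~ Poisson(λ=11.82).

To find P(5 < X ≤ 15), we use:
P(5 < X ≤ 15) = P(X ≤ 15) - P(X ≤ 5)
                 = F(15) - F(5)
                 = 0.857150 - 0.022759
                 = 0.834391

So there's approximately a 83.4% chance that X falls in this range.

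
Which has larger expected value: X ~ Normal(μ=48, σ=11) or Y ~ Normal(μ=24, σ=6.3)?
X has larger mean (48.0000 > 24.0000)

Compute the expected value for each distribution:

X ~ Normal(μ=48, σ=11):
E[X] = 48.0000

Y ~ Normal(μ=24, σ=6.3):
E[Y] = 24.0000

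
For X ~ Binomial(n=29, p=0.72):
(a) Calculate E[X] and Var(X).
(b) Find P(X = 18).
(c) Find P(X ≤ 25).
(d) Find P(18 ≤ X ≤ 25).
(a) E[X] = 20.8800, Var(X) = 5.8464
(b) P(X = 18) = 0.077583
(c) P(X ≤ 25) = 0.978966
(d) P(18 ≤ X ≤ 25) = 0.894598

We have X ~ Binomial(n=29, p=0.72).

(a) Moments:
E[X] = 20.8800
Var(X) = 5.8464
σ = √Var(X) = 2.4179

(b) Point probability using PMF:
P(X = 18) = 0.077583

(c) Cumulative probability using CDF:
P(X ≤ 25) = F(25) = 0.978966

(d) Range probability:
P(18 ≤ X ≤ 25) = P(X ≤ 25) - P(X ≤ 17)
                   = F(25) - F(17)
                   = 0.978966 - 0.084368
                   = 0.894598

This means approximately 89.5% of outcomes fall in the interval [18, 25].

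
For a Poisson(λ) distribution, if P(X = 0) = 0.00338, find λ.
λ = 5.6899

For a Poisson(λ) distribution, the PMF at 0 is:
P(X = 0) = λ^0 e^(-λ) / 0! = e^(-λ)

Given P(X = 0) = 0.00338:
e^(-λ) = 0.00338
-λ = ln(0.00338)
λ = -ln(0.00338) = 5.6899

Verification: e^(-5.6899) = 0.00338 ✓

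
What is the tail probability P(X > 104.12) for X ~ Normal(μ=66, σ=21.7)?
0.039486

We have X ~ Normal(μ=66, σ=21.7).

P(X > 104.12) = 1 - P(X ≤ 104.12)
                = 1 - F(104.12)
                = 1 - 0.960514
                = 0.039486

So there's approximately a 3.9% chance that X exceeds 104.12.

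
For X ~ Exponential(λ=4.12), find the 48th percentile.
0.1587

We have X ~ Exponential(λ=4.12).

We want to find x such that P(X ≤ x) = 0.48.

This is the 48th percentile, which means 48% of values fall below this point.

Using the inverse CDF (quantile function):
x = F⁻¹(0.48) = 0.1587

Verification: P(X ≤ 0.1587) = 0.48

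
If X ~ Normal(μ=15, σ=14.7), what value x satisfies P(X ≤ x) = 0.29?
6.8652

We have X ~ Normal(μ=15, σ=14.7).

We want to find x such that P(X ≤ x) = 0.29.

This is the 29th percentile, which means 29% of values fall below this point.

Using the inverse CDF (quantile function):
x = F⁻¹(0.29) = 6.8652

Verification: P(X ≤ 6.8652) = 0.29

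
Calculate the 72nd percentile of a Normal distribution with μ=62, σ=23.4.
75.6385

We have X ~ Normal(μ=62, σ=23.4).

We want to find x such that P(X ≤ x) = 0.72.

This is the 72nd percentile, which means 72% of values fall below this point.

Using the inverse CDF (quantile function):
x = F⁻¹(0.72) = 75.6385

Verification: P(X ≤ 75.6385) = 0.72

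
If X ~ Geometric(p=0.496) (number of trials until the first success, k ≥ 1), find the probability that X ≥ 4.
0.128024

We have X ~ Geometric(p=0.496) (number of trials until the first success, k ≥ 1).

For discrete distributions, P(X ≥ 4) = 1 - P(X ≤ 3).

P(X ≤ 3) = 0.871976
P(X ≥ 4) = 1 - 0.871976 = 0.128024

So there's approximately a 12.8% chance that X is at least 4.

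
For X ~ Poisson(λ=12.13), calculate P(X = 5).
0.011807

We have X ~ Poisson(λ=12.13).

For a Poisson distribution, the PMF gives us the probability of each outcome.

Using the PMF formula:
P(X = 5) = 0.011807

Rounded to 4 decimal places: 0.0118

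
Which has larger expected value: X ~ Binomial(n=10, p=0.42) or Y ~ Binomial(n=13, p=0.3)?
X has larger mean (4.2000 > 3.9000)

Compute the expected value for each distribution:

X ~ Binomial(n=10, p=0.42):
E[X] = 4.2000

Y ~ Binomial(n=13, p=0.3):
E[Y] = 3.9000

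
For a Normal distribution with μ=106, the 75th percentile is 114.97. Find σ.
σ = 13.2989

For X ~ Normal(μ, σ), the p-th percentile satisfies x = μ + z_p × σ,
where z_p = Φ⁻¹(p) is the standard normal quantile.

Step 1: z_{0.75} = Φ⁻¹(0.75) = 0.6745

Step 2: Solve for σ:
114.97 = 106 + 0.6745 × σ
σ = (114.97 - 106) / 0.6745
σ = 8.97 / 0.6745
σ = 13.2989

Verification: μ + z × σ = 106 + 0.6745 × 13.2989 = 114.97 ✓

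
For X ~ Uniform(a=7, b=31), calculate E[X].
19.0000

We have X ~ Uniform(a=7, b=31).

For a Uniform distribution with a=7, b=31:
E[X] = 19.0000

This is the expected (average) value of X.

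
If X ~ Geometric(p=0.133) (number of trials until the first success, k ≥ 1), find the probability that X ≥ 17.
0.101931

We have X ~ Geometric(p=0.133) (number of trials until the first success, k ≥ 1).

For discrete distributions, P(X ≥ 17) = 1 - P(X ≤ 16).

P(X ≤ 16) = 0.898069
P(X ≥ 17) = 1 - 0.898069 = 0.101931

So there's approximately a 10.2% chance that X is at least 17.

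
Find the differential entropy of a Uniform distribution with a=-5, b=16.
3.0445 nats

We have X ~ Uniform(a=-5, b=16).

The differential entropy measures the uncertainty or information content of the distribution.

For a Uniform distribution with a=-5, b=16:
h(X) = 3.0445 nats

(In bits, this would be 4.3923 bits.)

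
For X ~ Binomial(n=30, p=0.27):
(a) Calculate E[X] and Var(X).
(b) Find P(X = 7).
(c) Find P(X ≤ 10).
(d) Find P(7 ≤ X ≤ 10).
(a) E[X] = 8.1000, Var(X) = 5.9130
(b) P(X = 7) = 0.153006
(c) P(X ≤ 10) = 0.838703
(d) P(7 ≤ X ≤ 10) = 0.577056

We have X ~ Binomial(n=30, p=0.27).

(a) Moments:
E[X] = 8.1000
Var(X) = 5.9130
σ = √Var(X) = 2.4317

(b) Point probability using PMF:
P(X = 7) = 0.153006

(c) Cumulative probability using CDF:
P(X ≤ 10) = F(10) = 0.838703

(d) Range probability:
P(7 ≤ X ≤ 10) = P(X ≤ 10) - P(X ≤ 6)
                   = F(10) - F(6)
                   = 0.838703 - 0.261647
                   = 0.577056

This means approximately 57.7% of outcomes fall in the interval [7, 10].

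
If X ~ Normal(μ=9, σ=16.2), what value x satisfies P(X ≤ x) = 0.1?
-11.7611

We have X ~ Normal(μ=9, σ=16.2).

We want to find x such that P(X ≤ x) = 0.1.

This is the 10th percentile, which means 10% of values fall below this point.

Using the inverse CDF (quantile function):
x = F⁻¹(0.1) = -11.7611

Verification: P(X ≤ -11.7611) = 0.1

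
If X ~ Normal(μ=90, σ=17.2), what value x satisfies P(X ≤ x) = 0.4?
85.6424

We have X ~ Normal(μ=90, σ=17.2).

We want to find x such that P(X ≤ x) = 0.4.

This is the 40th percentile, which means 40% of values fall below this point.

Using the inverse CDF (quantile function):
x = F⁻¹(0.4) = 85.6424

Verification: P(X ≤ 85.6424) = 0.4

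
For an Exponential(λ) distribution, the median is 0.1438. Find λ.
λ = 4.8202

For X ~ Exponential(λ), the CDF is F(x) = 1 - e^(-λx).
The median m satisfies F(m) = 0.5:
1 - e^(-λm) = 0.5
e^(-λm) = 0.5
λm = ln(2)
m = ln(2) / λ

Given m = 0.1438:
λ = ln(2) / 0.1438 = 0.693147 / 0.1438 = 4.8202

Verification: ln(2) / 4.8202 = 0.1438 ✓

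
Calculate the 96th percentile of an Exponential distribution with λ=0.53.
6.0734

We have X ~ Exponential(λ=0.53).

We want to find x such that P(X ≤ x) = 0.96.

This is the 96th percentile, which means 96% of values fall below this point.

Using the inverse CDF (quantile function):
x = F⁻¹(0.96) = 6.0734

Verification: P(X ≤ 6.0734) = 0.96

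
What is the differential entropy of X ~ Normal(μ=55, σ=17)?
4.2522 nats

We have X ~ Normal(μ=55, σ=17).

The differential entropy measures the uncertainty or information content of the distribution.

For a Normal distribution with μ=55, σ=17:
h(X) = 4.2522 nats

(In bits, this would be 6.1346 bits.)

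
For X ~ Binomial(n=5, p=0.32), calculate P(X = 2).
0.321978

We have X ~ Binomial(n=5, p=0.32).

For a Binomial distribution, the PMF gives us the probability of each outcome.

Using the PMF formula:
P(X = 2) = 0.321978

Rounded to 4 decimal places: 0.3220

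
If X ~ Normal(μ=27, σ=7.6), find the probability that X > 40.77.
0.035005

We have X ~ Normal(μ=27, σ=7.6).

P(X > 40.77) = 1 - P(X ≤ 40.77)
                = 1 - F(40.77)
                = 1 - 0.964995
                = 0.035005

So there's approximately a 3.5% chance that X exceeds 40.77.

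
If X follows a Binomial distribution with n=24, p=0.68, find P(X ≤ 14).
0.210242

We have X ~ Binomial(n=24, p=0.68).

The CDF gives us P(X ≤ k).

Using the CDF:
P(X ≤ 14) = 0.210242

This means there's approximately a 21.0% chance that X is at most 14.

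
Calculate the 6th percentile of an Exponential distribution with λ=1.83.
0.0338

We have X ~ Exponential(λ=1.83).

We want to find x such that P(X ≤ x) = 0.06.

This is the 6th percentile, which means 6% of values fall below this point.

Using the inverse CDF (quantile function):
x = F⁻¹(0.06) = 0.0338

Verification: P(X ≤ 0.0338) = 0.06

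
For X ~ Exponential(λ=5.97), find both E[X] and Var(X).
E[X] = 0.1675, Var(X) = 0.0281

We have X ~ Exponential(λ=5.97).

For an Exponential distribution with λ=5.97:

Expected value:
E[X] = 0.1675

Variance:
Var(X) = 0.0281

Standard deviation:
σ = √Var(X) = 0.1675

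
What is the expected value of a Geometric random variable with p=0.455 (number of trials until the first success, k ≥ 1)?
2.1978

We have X ~ Geometric(p=0.455) (number of trials until the first success, k ≥ 1).

For a Geometric distribution with p=0.455 (number of trials until the first success, k ≥ 1):
E[X] = 2.1978

This is the expected (average) value of X.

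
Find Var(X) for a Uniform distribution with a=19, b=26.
4.0833

We have X ~ Uniform(a=19, b=26).

For a Uniform distribution with a=19, b=26:
Var(X) = 4.0833

The variance measures the spread of the distribution around the mean.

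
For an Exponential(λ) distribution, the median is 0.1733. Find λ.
λ = 3.9997

For X ~ Exponential(λ), the CDF is F(x) = 1 - e^(-λx).
The median m satisfies F(m) = 0.5:
1 - e^(-λm) = 0.5
e^(-λm) = 0.5
λm = ln(2)
m = ln(2) / λ

Given m = 0.1733:
λ = ln(2) / 0.1733 = 0.693147 / 0.1733 = 3.9997

Verification: ln(2) / 3.9997 = 0.1733 ✓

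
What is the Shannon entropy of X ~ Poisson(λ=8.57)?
2.4827 nats

We have X ~ Poisson(λ=8.57).

The Shannon entropy measures the uncertainty or information content of the distribution.

For a Poisson distribution with λ=8.57:
H(X) = 2.4827 nats

(In bits, this would be 3.5817 bits.)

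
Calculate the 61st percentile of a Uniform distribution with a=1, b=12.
7.7100

We have X ~ Uniform(a=1, b=12).

We want to find x such that P(X ≤ x) = 0.61.

This is the 61st percentile, which means 61% of values fall below this point.

Using the inverse CDF (quantile function):
x = F⁻¹(0.61) = 7.7100

Verification: P(X ≤ 7.7100) = 0.61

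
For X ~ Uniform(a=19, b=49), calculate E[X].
34.0000

We have X ~ Uniform(a=19, b=49).

For a Uniform distribution with a=19, b=49:
E[X] = 34.0000

This is the expected (average) value of X.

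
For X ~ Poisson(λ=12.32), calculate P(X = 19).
0.019320

We have X ~ Poisson(λ=12.32).

For a Poisson distribution, the PMF gives us the probability of each outcome.

Using the PMF formula:
P(X = 19) = 0.019320

Rounded to 4 decimal places: 0.0193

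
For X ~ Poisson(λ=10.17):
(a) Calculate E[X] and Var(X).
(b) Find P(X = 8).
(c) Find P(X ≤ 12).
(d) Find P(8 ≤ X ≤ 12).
(a) E[X] = 10.1700, Var(X) = 10.1700
(b) P(X = 8) = 0.108711
(c) P(X ≤ 12) = 0.775176
(d) P(8 ≤ X ≤ 12) = 0.569880

We have X ~ Poisson(λ=10.17).

(a) Moments:
E[X] = 10.1700
Var(X) = 10.1700
σ = √Var(X) = 3.1890

(b) Point probability using PMF:
P(X = 8) = 0.108711

(c) Cumulative probability using CDF:
P(X ≤ 12) = F(12) = 0.775176

(d) Range probability:
P(8 ≤ X ≤ 12) = P(X ≤ 12) - P(X ≤ 7)
                   = F(12) - F(7)
                   = 0.775176 - 0.205296
                   = 0.569880

This means approximately 57.0% of outcomes fall in the interval [8, 12].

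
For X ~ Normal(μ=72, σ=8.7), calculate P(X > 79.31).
0.200390

We have X ~ Normal(μ=72, σ=8.7).

P(X > 79.31) = 1 - P(X ≤ 79.31)
                = 1 - F(79.31)
                = 1 - 0.799610
                = 0.200390

So there's approximately a 20.0% chance that X exceeds 79.31.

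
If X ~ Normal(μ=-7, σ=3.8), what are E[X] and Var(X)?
E[X] = -7.0000, Var(X) = 14.4400

We have X ~ Normal(μ=-7, σ=3.8).

For a Normal distribution with μ=-7, σ=3.8:

Expected value:
E[X] = -7.0000

Variance:
Var(X) = 14.4400

Standard deviation:
σ = √Var(X) = 3.8000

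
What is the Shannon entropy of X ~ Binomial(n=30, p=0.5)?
2.4263 nats

We have X ~ Binomial(n=30, p=0.5).

The Shannon entropy measures the uncertainty or information content of the distribution.

For a Binomial distribution with n=30, p=0.5:
H(X) = 2.4263 nats

(In bits, this would be 3.5004 bits.)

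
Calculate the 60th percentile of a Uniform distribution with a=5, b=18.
12.8000

We have X ~ Uniform(a=5, b=18).

We want to find x such that P(X ≤ x) = 0.6.

This is the 60th percentile, which means 60% of values fall below this point.

Using the inverse CDF (quantile function):
x = F⁻¹(0.6) = 12.8000

Verification: P(X ≤ 12.8000) = 0.6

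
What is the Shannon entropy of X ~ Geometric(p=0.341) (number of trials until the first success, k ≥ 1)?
1.8818 nats

We have X ~ Geometric(p=0.341) (number of trials until the first success, k ≥ 1).

The Shannon entropy measures the uncertainty or information content of the distribution.

For a Geometric distribution with p=0.341 (number of trials until the first success, k ≥ 1):
H(X) = 1.8818 nats

(In bits, this would be 2.7149 bits.)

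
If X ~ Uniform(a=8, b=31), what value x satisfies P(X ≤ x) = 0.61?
22.0300

We have X ~ Uniform(a=8, b=31).

We want to find x such that P(X ≤ x) = 0.61.

This is the 61st percentile, which means 61% of values fall below this point.

Using the inverse CDF (quantile function):
x = F⁻¹(0.61) = 22.0300

Verification: P(X ≤ 22.0300) = 0.61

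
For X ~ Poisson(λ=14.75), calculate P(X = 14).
0.103953

We have X ~ Poisson(λ=14.75).

For a Poisson distribution, the PMF gives us the probability of each outcome.

Using the PMF formula:
P(X = 14) = 0.103953

Rounded to 4 decimal places: 0.1040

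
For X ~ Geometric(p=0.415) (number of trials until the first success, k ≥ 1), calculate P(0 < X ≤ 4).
0.882882

We have X ~ Geometric(p=0.415) (number of trials until the first success, k ≥ 1).

To find P(0 < X ≤ 4), we use:
P(0 < X ≤ 4) = P(X ≤ 4) - P(X ≤ 0)
                 = F(4) - F(0)
                 = 0.882882 - 0.000000
                 = 0.882882

So there's approximately a 88.3% chance that X falls in this range.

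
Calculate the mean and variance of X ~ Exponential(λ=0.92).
E[X] = 1.0870, Var(X) = 1.1815

We have X ~ Exponential(λ=0.92).

For an Exponential distribution with λ=0.92:

Expected value:
E[X] = 1.0870

Variance:
Var(X) = 1.1815

Standard deviation:
σ = √Var(X) = 1.0870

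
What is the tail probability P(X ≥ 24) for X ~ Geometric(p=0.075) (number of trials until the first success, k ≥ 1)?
0.166441

We have X ~ Geometric(p=0.075) (number of trials until the first success, k ≥ 1).

For discrete distributions, P(X ≥ 24) = 1 - P(X ≤ 23).

P(X ≤ 23) = 0.833559
P(X ≥ 24) = 1 - 0.833559 = 0.166441

So there's approximately a 16.6% chance that X is at least 24.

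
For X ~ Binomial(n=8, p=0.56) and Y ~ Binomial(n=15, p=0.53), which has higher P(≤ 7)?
X has higher probability (P(X ≤ 7) = 0.9903 > P(Y ≤ 7) = 0.4065)

Compute P(≤ 7) for each distribution:

X ~ Binomial(n=8, p=0.56):
P(X ≤ 7) = 0.9903

Y ~ Binomial(n=15, p=0.53):
P(Y ≤ 7) = 0.4065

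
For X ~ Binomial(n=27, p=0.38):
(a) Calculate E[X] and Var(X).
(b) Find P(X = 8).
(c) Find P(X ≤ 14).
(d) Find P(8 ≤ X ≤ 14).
(a) E[X] = 10.2600, Var(X) = 6.3612
(b) P(X = 8) = 0.109668
(c) P(X ≤ 14) = 0.951801
(d) P(8 ≤ X ≤ 14) = 0.815798

We have X ~ Binomial(n=27, p=0.38).

(a) Moments:
E[X] = 10.2600
Var(X) = 6.3612
σ = √Var(X) = 2.5221

(b) Point probability using PMF:
P(X = 8) = 0.109668

(c) Cumulative probability using CDF:
P(X ≤ 14) = F(14) = 0.951801

(d) Range probability:
P(8 ≤ X ≤ 14) = P(X ≤ 14) - P(X ≤ 7)
                   = F(14) - F(7)
                   = 0.951801 - 0.136004
                   = 0.815798

This means approximately 81.6% of outcomes fall in the interval [8, 14].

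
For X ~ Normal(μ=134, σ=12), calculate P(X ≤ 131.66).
0.422696

We have X ~ Normal(μ=134, σ=12).

The CDF gives us P(X ≤ k).

Using the CDF:
P(X ≤ 131.66) = 0.422696

This means there's approximately a 42.3% chance that X is at most 131.66.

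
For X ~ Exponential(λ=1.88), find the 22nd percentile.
0.1322

We have X ~ Exponential(λ=1.88).

We want to find x such that P(X ≤ x) = 0.22.

This is the 22nd percentile, which means 22% of values fall below this point.

Using the inverse CDF (quantile function):
x = F⁻¹(0.22) = 0.1322

Verification: P(X ≤ 0.1322) = 0.22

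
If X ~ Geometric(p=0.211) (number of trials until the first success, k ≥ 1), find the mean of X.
4.7393

We have X ~ Geometric(p=0.211) (number of trials until the first success, k ≥ 1).

For a Geometric distribution with p=0.211 (number of trials until the first success, k ≥ 1):
E[X] = 4.7393

This is the expected (average) value of X.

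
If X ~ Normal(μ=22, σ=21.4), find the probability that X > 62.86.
0.028109

We have X ~ Normal(μ=22, σ=21.4).

P(X > 62.86) = 1 - P(X ≤ 62.86)
                = 1 - F(62.86)
                = 1 - 0.971891
                = 0.028109

So there's approximately a 2.8% chance that X exceeds 62.86.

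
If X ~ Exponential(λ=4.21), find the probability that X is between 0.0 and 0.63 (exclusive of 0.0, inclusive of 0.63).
0.929511

We have X ~ Exponential(λ=4.21).

To find P(0.0 < X ≤ 0.63), we use:
P(0.0 < X ≤ 0.63) = P(X ≤ 0.63) - P(X ≤ 0.0)
                 = F(0.63) - F(0.0)
                 = 0.929511 - 0.000000
                 = 0.929511

So there's approximately a 93.0% chance that X falls in this range.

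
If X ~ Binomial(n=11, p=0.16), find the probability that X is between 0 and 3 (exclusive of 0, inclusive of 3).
0.768518

We have X ~ Binomial(n=11, p=0.16).

To find P(0 < X ≤ 3), we use:
P(0 < X ≤ 3) = P(X ≤ 3) - P(X ≤ 0)
                 = F(3) - F(0)
                 = 0.915435 - 0.146917
                 = 0.768518

So there's approximately a 76.9% chance that X falls in this range.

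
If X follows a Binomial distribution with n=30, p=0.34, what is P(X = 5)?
0.019945

We have X ~ Binomial(n=30, p=0.34).

For a Binomial distribution, the PMF gives us the probability of each outcome.

Using the PMF formula:
P(X = 5) = 0.019945

Rounded to 4 decimal places: 0.0199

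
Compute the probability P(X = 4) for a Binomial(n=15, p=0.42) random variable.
0.106130

We have X ~ Binomial(n=15, p=0.42).

For a Binomial distribution, the PMF gives us the probability of each outcome.

Using the PMF formula:
P(X = 4) = 0.106130

Rounded to 4 decimal places: 0.1061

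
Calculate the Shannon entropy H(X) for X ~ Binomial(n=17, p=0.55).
2.1368 nats

We have X ~ Binomial(n=17, p=0.55).

The Shannon entropy measures the uncertainty or information content of the distribution.

For a Binomial distribution with n=17, p=0.55:
H(X) = 2.1368 nats

(In bits, this would be 3.0828 bits.)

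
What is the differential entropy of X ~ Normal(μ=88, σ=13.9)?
4.0508 nats

We have X ~ Normal(μ=88, σ=13.9).

The differential entropy measures the uncertainty or information content of the distribution.

For a Normal distribution with μ=88, σ=13.9:
h(X) = 4.0508 nats

(In bits, this would be 5.8441 bits.)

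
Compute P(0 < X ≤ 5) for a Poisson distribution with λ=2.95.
0.868699

We have X ~ Poisson(λ=2.95).

To find P(0 < X ≤ 5), we use:
P(0 < X ≤ 5) = P(X ≤ 5) - P(X ≤ 0)
                 = F(5) - F(0)
                 = 0.921039 - 0.052340
                 = 0.868699

So there's approximately a 86.9% chance that X falls in this range.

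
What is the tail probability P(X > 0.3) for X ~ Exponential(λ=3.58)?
0.341639

We have X ~ Exponential(λ=3.58).

P(X > 0.3) = 1 - P(X ≤ 0.3)
                = 1 - F(0.3)
                = 1 - 0.658361
                = 0.341639

So there's approximately a 34.2% chance that X exceeds 0.3.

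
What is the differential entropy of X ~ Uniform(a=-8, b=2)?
2.3026 nats

We have X ~ Uniform(a=-8, b=2).

The differential entropy measures the uncertainty or information content of the distribution.

For a Uniform distribution with a=-8, b=2:
h(X) = 2.3026 nats

(In bits, this would be 3.3219 bits.)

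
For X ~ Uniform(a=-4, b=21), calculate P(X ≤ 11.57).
0.622800

We have X ~ Uniform(a=-4, b=21).

The CDF gives us P(X ≤ k).

Using the CDF:
P(X ≤ 11.57) = 0.622800

This means there's approximately a 62.3% chance that X is at most 11.57.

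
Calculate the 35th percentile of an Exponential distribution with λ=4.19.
0.1028

We have X ~ Exponential(λ=4.19).

We want to find x such that P(X ≤ x) = 0.35.

This is the 35th percentile, which means 35% of values fall below this point.

Using the inverse CDF (quantile function):
x = F⁻¹(0.35) = 0.1028

Verification: P(X ≤ 0.1028) = 0.35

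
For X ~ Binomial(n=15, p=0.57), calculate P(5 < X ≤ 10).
0.788989

We have X ~ Binomial(n=15, p=0.57).

To find P(5 < X ≤ 10), we use:
P(5 < X ≤ 10) = P(X ≤ 10) - P(X ≤ 5)
                 = F(10) - F(5)
                 = 0.845448 - 0.056459
                 = 0.788989

So there's approximately a 78.9% chance that X falls in this range.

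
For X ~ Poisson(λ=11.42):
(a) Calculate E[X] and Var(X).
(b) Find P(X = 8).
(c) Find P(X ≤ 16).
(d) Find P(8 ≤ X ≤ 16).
(a) E[X] = 11.4200, Var(X) = 11.4200
(b) P(X = 8) = 0.078735
(c) P(X ≤ 16) = 0.927169
(d) P(8 ≤ X ≤ 16) = 0.809090

We have X ~ Poisson(λ=11.42).

(a) Moments:
E[X] = 11.4200
Var(X) = 11.4200
σ = √Var(X) = 3.3793

(b) Point probability using PMF:
P(X = 8) = 0.078735

(c) Cumulative probability using CDF:
P(X ≤ 16) = F(16) = 0.927169

(d) Range probability:
P(8 ≤ X ≤ 16) = P(X ≤ 16) - P(X ≤ 7)
                   = F(16) - F(7)
                   = 0.927169 - 0.118079
                   = 0.809090

This means approximately 80.9% of outcomes fall in the interval [8, 16].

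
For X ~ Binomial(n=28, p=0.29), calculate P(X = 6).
0.119705

We have X ~ Binomial(n=28, p=0.29).

For a Binomial distribution, the PMF gives us the probability of each outcome.

Using the PMF formula:
P(X = 6) = 0.119705

Rounded to 4 decimal places: 0.1197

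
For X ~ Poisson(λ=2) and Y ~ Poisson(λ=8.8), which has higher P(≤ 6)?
X has higher probability (P(X ≤ 6) = 0.9955 > P(Y ≤ 6) = 0.2256)

Compute P(≤ 6) for each distribution:

X ~ Poisson(λ=2):
P(X ≤ 6) = 0.9955

Y ~ Poisson(λ=8.8):
P(Y ≤ 6) = 0.2256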